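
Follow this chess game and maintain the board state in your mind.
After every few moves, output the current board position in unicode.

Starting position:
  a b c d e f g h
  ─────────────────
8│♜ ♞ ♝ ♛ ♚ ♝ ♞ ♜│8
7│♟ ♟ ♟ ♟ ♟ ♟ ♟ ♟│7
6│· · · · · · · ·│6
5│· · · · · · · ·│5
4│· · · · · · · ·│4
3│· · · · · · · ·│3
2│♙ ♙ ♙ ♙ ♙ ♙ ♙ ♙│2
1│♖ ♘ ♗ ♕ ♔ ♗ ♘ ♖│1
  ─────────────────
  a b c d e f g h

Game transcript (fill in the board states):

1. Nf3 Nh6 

  a b c d e f g h
  ─────────────────
8│♜ ♞ ♝ ♛ ♚ ♝ · ♜│8
7│♟ ♟ ♟ ♟ ♟ ♟ ♟ ♟│7
6│· · · · · · · ♞│6
5│· · · · · · · ·│5
4│· · · · · · · ·│4
3│· · · · · ♘ · ·│3
2│♙ ♙ ♙ ♙ ♙ ♙ ♙ ♙│2
1│♖ ♘ ♗ ♕ ♔ ♗ · ♖│1
  ─────────────────
  a b c d e f g h

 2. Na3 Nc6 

  a b c d e f g h
  ─────────────────
8│♜ · ♝ ♛ ♚ ♝ · ♜│8
7│♟ ♟ ♟ ♟ ♟ ♟ ♟ ♟│7
6│· · ♞ · · · · ♞│6
5│· · · · · · · ·│5
4│· · · · · · · ·│4
3│♘ · · · · ♘ · ·│3
2│♙ ♙ ♙ ♙ ♙ ♙ ♙ ♙│2
1│♖ · ♗ ♕ ♔ ♗ · ♖│1
  ─────────────────
  a b c d e f g h

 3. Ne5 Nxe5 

  a b c d e f g h
  ─────────────────
8│♜ · ♝ ♛ ♚ ♝ · ♜│8
7│♟ ♟ ♟ ♟ ♟ ♟ ♟ ♟│7
6│· · · · · · · ♞│6
5│· · · · ♞ · · ·│5
4│· · · · · · · ·│4
3│♘ · · · · · · ·│3
2│♙ ♙ ♙ ♙ ♙ ♙ ♙ ♙│2
1│♖ · ♗ ♕ ♔ ♗ · ♖│1
  ─────────────────
  a b c d e f g h

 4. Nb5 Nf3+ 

  a b c d e f g h
  ─────────────────
8│♜ · ♝ ♛ ♚ ♝ · ♜│8
7│♟ ♟ ♟ ♟ ♟ ♟ ♟ ♟│7
6│· · · · · · · ♞│6
5│· ♘ · · · · · ·│5
4│· · · · · · · ·│4
3│· · · · · ♞ · ·│3
2│♙ ♙ ♙ ♙ ♙ ♙ ♙ ♙│2
1│♖ · ♗ ♕ ♔ ♗ · ♖│1
  ─────────────────
  a b c d e f g h

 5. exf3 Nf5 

  a b c d e f g h
  ─────────────────
8│♜ · ♝ ♛ ♚ ♝ · ♜│8
7│♟ ♟ ♟ ♟ ♟ ♟ ♟ ♟│7
6│· · · · · · · ·│6
5│· ♘ · · · ♞ · ·│5
4│· · · · · · · ·│4
3│· · · · · ♙ · ·│3
2│♙ ♙ ♙ ♙ · ♙ ♙ ♙│2
1│♖ · ♗ ♕ ♔ ♗ · ♖│1
  ─────────────────
  a b c d e f g h



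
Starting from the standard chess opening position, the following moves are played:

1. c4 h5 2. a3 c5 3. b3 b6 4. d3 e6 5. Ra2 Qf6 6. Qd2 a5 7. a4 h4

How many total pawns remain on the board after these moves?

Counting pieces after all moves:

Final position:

  a b c d e f g h
  ─────────────────
8│♜ ♞ ♝ · ♚ ♝ ♞ ♜│8
7│· · · ♟ · ♟ ♟ ·│7
6│· ♟ · · ♟ ♛ · ·│6
5│♟ · ♟ · · · · ·│5
4│♙ · ♙ · · · · ♟│4
3│· ♙ · ♙ · · · ·│3
2│♖ · · ♕ ♙ ♙ ♙ ♙│2
1│· ♘ ♗ · ♔ ♗ ♘ ♖│1
  ─────────────────
  a b c d e f g h


16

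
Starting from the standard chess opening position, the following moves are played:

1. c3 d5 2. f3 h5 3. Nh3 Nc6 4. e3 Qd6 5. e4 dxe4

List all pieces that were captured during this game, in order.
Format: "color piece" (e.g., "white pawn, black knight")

Tracking captures:
  dxe4: captured white pawn

white pawn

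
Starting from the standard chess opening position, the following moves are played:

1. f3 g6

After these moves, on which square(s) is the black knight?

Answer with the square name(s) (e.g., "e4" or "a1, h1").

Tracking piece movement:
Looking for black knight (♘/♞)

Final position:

  a b c d e f g h
  ─────────────────
8│♜ ♞ ♝ ♛ ♚ ♝ ♞ ♜│8
7│♟ ♟ ♟ ♟ ♟ ♟ · ♟│7
6│· · · · · · ♟ ·│6
5│· · · · · · · ·│5
4│· · · · · · · ·│4
3│· · · · · ♙ · ·│3
2│♙ ♙ ♙ ♙ ♙ · ♙ ♙│2
1│♖ ♘ ♗ ♕ ♔ ♗ ♘ ♖│1
  ─────────────────
  a b c d e f g h


b8, g8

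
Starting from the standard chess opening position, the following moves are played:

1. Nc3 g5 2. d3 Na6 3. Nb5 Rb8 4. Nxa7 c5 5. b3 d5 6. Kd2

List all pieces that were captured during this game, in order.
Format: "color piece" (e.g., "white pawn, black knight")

Tracking captures:
  Nxa7: captured black pawn

black pawn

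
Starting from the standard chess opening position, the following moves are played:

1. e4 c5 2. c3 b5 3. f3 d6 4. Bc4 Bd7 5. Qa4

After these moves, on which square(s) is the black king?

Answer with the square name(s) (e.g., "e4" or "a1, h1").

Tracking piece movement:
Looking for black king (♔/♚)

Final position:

  a b c d e f g h
  ─────────────────
8│♜ ♞ · ♛ ♚ ♝ ♞ ♜│8
7│♟ · · ♝ ♟ ♟ ♟ ♟│7
6│· · · ♟ · · · ·│6
5│· ♟ ♟ · · · · ·│5
4│♕ · ♗ · ♙ · · ·│4
3│· · ♙ · · ♙ · ·│3
2│♙ ♙ · ♙ · · ♙ ♙│2
1│♖ ♘ ♗ · ♔ · ♘ ♖│1
  ─────────────────
  a b c d e f g h


e8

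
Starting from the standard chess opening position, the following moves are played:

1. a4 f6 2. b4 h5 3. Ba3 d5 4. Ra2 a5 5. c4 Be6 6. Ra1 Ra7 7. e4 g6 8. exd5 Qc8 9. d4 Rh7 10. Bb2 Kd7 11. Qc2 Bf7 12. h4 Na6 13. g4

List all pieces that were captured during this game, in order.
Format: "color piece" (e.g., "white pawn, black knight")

Tracking captures:
  exd5: captured black pawn

black pawn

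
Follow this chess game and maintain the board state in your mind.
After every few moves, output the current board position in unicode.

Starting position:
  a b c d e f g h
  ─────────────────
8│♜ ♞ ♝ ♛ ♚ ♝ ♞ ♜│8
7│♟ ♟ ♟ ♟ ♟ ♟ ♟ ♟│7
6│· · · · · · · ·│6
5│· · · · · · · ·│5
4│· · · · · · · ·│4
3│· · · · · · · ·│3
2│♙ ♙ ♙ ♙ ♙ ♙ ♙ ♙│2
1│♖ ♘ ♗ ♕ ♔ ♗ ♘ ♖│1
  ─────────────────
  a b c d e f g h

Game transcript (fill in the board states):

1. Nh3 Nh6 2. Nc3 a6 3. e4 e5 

  a b c d e f g h
  ─────────────────
8│♜ ♞ ♝ ♛ ♚ ♝ · ♜│8
7│· ♟ ♟ ♟ · ♟ ♟ ♟│7
6│♟ · · · · · · ♞│6
5│· · · · ♟ · · ·│5
4│· · · · ♙ · · ·│4
3│· · ♘ · · · · ♘│3
2│♙ ♙ ♙ ♙ · ♙ ♙ ♙│2
1│♖ · ♗ ♕ ♔ ♗ · ♖│1
  ─────────────────
  a b c d e f g h

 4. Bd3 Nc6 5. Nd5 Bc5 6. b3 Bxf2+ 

  a b c d e f g h
  ─────────────────
8│♜ · ♝ ♛ ♚ · · ♜│8
7│· ♟ ♟ ♟ · ♟ ♟ ♟│7
6│♟ · ♞ · · · · ♞│6
5│· · · ♘ ♟ · · ·│5
4│· · · · ♙ · · ·│4
3│· ♙ · ♗ · · · ♘│3
2│♙ · ♙ ♙ · ♝ ♙ ♙│2
1│♖ · ♗ ♕ ♔ · · ♖│1
  ─────────────────
  a b c d e f g h

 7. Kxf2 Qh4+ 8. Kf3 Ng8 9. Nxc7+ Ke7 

  a b c d e f g h
  ─────────────────
8│♜ · ♝ · · · ♞ ♜│8
7│· ♟ ♘ ♟ ♚ ♟ ♟ ♟│7
6│♟ · ♞ · · · · ·│6
5│· · · · ♟ · · ·│5
4│· · · · ♙ · · ♛│4
3│· ♙ · ♗ · ♔ · ♘│3
2│♙ · ♙ ♙ · · ♙ ♙│2
1│♖ · ♗ ♕ · · · ♖│1
  ─────────────────
  a b c d e f g h

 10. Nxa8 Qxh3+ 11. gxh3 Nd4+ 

  a b c d e f g h
  ─────────────────
8│♘ · ♝ · · · ♞ ♜│8
7│· ♟ · ♟ ♚ ♟ ♟ ♟│7
6│♟ · · · · · · ·│6
5│· · · · ♟ · · ·│5
4│· · · ♞ ♙ · · ·│4
3│· ♙ · ♗ · ♔ · ♙│3
2│♙ · ♙ ♙ · · · ♙│2
1│♖ · ♗ ♕ · · · ♖│1
  ─────────────────
  a b c d e f g h


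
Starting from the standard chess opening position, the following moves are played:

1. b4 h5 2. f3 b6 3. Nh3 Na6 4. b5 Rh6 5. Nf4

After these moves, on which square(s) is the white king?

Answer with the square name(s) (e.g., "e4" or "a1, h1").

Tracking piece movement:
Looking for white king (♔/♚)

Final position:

  a b c d e f g h
  ─────────────────
8│♜ · ♝ ♛ ♚ ♝ ♞ ·│8
7│♟ · ♟ ♟ ♟ ♟ ♟ ·│7
6│♞ ♟ · · · · · ♜│6
5│· ♙ · · · · · ♟│5
4│· · · · · ♘ · ·│4
3│· · · · · ♙ · ·│3
2│♙ · ♙ ♙ ♙ · ♙ ♙│2
1│♖ ♘ ♗ ♕ ♔ ♗ · ♖│1
  ─────────────────
  a b c d e f g h


e1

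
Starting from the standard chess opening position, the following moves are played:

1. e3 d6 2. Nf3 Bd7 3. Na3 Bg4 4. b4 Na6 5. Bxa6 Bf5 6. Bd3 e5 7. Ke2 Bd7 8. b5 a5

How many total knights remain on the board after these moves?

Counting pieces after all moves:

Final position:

  a b c d e f g h
  ─────────────────
8│♜ · · ♛ ♚ ♝ ♞ ♜│8
7│· ♟ ♟ ♝ · ♟ ♟ ♟│7
6│· · · ♟ · · · ·│6
5│♟ ♙ · · ♟ · · ·│5
4│· · · · · · · ·│4
3│♘ · · ♗ ♙ ♘ · ·│3
2│♙ · ♙ ♙ ♔ ♙ ♙ ♙│2
1│♖ · ♗ ♕ · · · ♖│1
  ─────────────────
  a b c d e f g h


3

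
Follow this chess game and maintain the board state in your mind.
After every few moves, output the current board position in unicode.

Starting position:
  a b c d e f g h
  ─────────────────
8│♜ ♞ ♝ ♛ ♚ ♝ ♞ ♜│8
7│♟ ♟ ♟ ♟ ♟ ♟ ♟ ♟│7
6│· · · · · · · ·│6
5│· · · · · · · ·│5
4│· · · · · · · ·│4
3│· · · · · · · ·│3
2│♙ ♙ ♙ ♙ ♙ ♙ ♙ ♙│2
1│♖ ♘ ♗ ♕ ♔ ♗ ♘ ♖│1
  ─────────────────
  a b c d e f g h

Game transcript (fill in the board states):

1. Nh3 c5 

  a b c d e f g h
  ─────────────────
8│♜ ♞ ♝ ♛ ♚ ♝ ♞ ♜│8
7│♟ ♟ · ♟ ♟ ♟ ♟ ♟│7
6│· · · · · · · ·│6
5│· · ♟ · · · · ·│5
4│· · · · · · · ·│4
3│· · · · · · · ♘│3
2│♙ ♙ ♙ ♙ ♙ ♙ ♙ ♙│2
1│♖ ♘ ♗ ♕ ♔ ♗ · ♖│1
  ─────────────────
  a b c d e f g h

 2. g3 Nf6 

  a b c d e f g h
  ─────────────────
8│♜ ♞ ♝ ♛ ♚ ♝ · ♜│8
7│♟ ♟ · ♟ ♟ ♟ ♟ ♟│7
6│· · · · · ♞ · ·│6
5│· · ♟ · · · · ·│5
4│· · · · · · · ·│4
3│· · · · · · ♙ ♘│3
2│♙ ♙ ♙ ♙ ♙ ♙ · ♙│2
1│♖ ♘ ♗ ♕ ♔ ♗ · ♖│1
  ─────────────────
  a b c d e f g h

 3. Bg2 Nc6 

  a b c d e f g h
  ─────────────────
8│♜ · ♝ ♛ ♚ ♝ · ♜│8
7│♟ ♟ · ♟ ♟ ♟ ♟ ♟│7
6│· · ♞ · · ♞ · ·│6
5│· · ♟ · · · · ·│5
4│· · · · · · · ·│4
3│· · · · · · ♙ ♘│3
2│♙ ♙ ♙ ♙ ♙ ♙ ♗ ♙│2
1│♖ ♘ ♗ ♕ ♔ · · ♖│1
  ─────────────────
  a b c d e f g h



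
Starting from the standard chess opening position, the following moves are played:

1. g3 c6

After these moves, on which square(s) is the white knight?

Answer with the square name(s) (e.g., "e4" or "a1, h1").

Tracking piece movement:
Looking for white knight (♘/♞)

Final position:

  a b c d e f g h
  ─────────────────
8│♜ ♞ ♝ ♛ ♚ ♝ ♞ ♜│8
7│♟ ♟ · ♟ ♟ ♟ ♟ ♟│7
6│· · ♟ · · · · ·│6
5│· · · · · · · ·│5
4│· · · · · · · ·│4
3│· · · · · · ♙ ·│3
2│♙ ♙ ♙ ♙ ♙ ♙ · ♙│2
1│♖ ♘ ♗ ♕ ♔ ♗ ♘ ♖│1
  ─────────────────
  a b c d e f g h


b1, g1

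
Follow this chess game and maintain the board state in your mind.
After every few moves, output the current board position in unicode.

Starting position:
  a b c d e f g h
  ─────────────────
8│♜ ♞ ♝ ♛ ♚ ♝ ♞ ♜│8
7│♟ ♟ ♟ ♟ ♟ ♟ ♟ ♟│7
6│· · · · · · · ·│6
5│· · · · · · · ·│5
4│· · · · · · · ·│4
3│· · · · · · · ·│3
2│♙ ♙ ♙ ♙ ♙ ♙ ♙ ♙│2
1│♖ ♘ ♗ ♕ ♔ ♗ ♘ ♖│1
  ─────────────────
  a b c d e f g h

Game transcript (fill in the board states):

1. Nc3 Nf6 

  a b c d e f g h
  ─────────────────
8│♜ ♞ ♝ ♛ ♚ ♝ · ♜│8
7│♟ ♟ ♟ ♟ ♟ ♟ ♟ ♟│7
6│· · · · · ♞ · ·│6
5│· · · · · · · ·│5
4│· · · · · · · ·│4
3│· · ♘ · · · · ·│3
2│♙ ♙ ♙ ♙ ♙ ♙ ♙ ♙│2
1│♖ · ♗ ♕ ♔ ♗ ♘ ♖│1
  ─────────────────
  a b c d e f g h

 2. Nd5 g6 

  a b c d e f g h
  ─────────────────
8│♜ ♞ ♝ ♛ ♚ ♝ · ♜│8
7│♟ ♟ ♟ ♟ ♟ ♟ · ♟│7
6│· · · · · ♞ ♟ ·│6
5│· · · ♘ · · · ·│5
4│· · · · · · · ·│4
3│· · · · · · · ·│3
2│♙ ♙ ♙ ♙ ♙ ♙ ♙ ♙│2
1│♖ · ♗ ♕ ♔ ♗ ♘ ♖│1
  ─────────────────
  a b c d e f g h

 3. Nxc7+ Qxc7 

  a b c d e f g h
  ─────────────────
8│♜ ♞ ♝ · ♚ ♝ · ♜│8
7│♟ ♟ ♛ ♟ ♟ ♟ · ♟│7
6│· · · · · ♞ ♟ ·│6
5│· · · · · · · ·│5
4│· · · · · · · ·│4
3│· · · · · · · ·│3
2│♙ ♙ ♙ ♙ ♙ ♙ ♙ ♙│2
1│♖ · ♗ ♕ ♔ ♗ ♘ ♖│1
  ─────────────────
  a b c d e f g h

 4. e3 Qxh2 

  a b c d e f g h
  ─────────────────
8│♜ ♞ ♝ · ♚ ♝ · ♜│8
7│♟ ♟ · ♟ ♟ ♟ · ♟│7
6│· · · · · ♞ ♟ ·│6
5│· · · · · · · ·│5
4│· · · · · · · ·│4
3│· · · · ♙ · · ·│3
2│♙ ♙ ♙ ♙ · ♙ ♙ ♛│2
1│♖ · ♗ ♕ ♔ ♗ ♘ ♖│1
  ─────────────────
  a b c d e f g h

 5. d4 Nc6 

  a b c d e f g h
  ─────────────────
8│♜ · ♝ · ♚ ♝ · ♜│8
7│♟ ♟ · ♟ ♟ ♟ · ♟│7
6│· · ♞ · · ♞ ♟ ·│6
5│· · · · · · · ·│5
4│· · · ♙ · · · ·│4
3│· · · · ♙ · · ·│3
2│♙ ♙ ♙ · · ♙ ♙ ♛│2
1│♖ · ♗ ♕ ♔ ♗ ♘ ♖│1
  ─────────────────
  a b c d e f g h



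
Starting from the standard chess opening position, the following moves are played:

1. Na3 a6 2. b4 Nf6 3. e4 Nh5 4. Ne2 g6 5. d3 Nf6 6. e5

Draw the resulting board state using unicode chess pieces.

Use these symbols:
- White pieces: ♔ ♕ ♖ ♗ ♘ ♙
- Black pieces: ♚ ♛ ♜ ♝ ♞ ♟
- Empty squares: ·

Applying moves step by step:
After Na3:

♜ ♞ ♝ ♛ ♚ ♝ ♞ ♜
♟ ♟ ♟ ♟ ♟ ♟ ♟ ♟
· · · · · · · ·
· · · · · · · ·
· · · · · · · ·
♘ · · · · · · ·
♙ ♙ ♙ ♙ ♙ ♙ ♙ ♙
♖ · ♗ ♕ ♔ ♗ ♘ ♖


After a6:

♜ ♞ ♝ ♛ ♚ ♝ ♞ ♜
· ♟ ♟ ♟ ♟ ♟ ♟ ♟
♟ · · · · · · ·
· · · · · · · ·
· · · · · · · ·
♘ · · · · · · ·
♙ ♙ ♙ ♙ ♙ ♙ ♙ ♙
♖ · ♗ ♕ ♔ ♗ ♘ ♖


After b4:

♜ ♞ ♝ ♛ ♚ ♝ ♞ ♜
· ♟ ♟ ♟ ♟ ♟ ♟ ♟
♟ · · · · · · ·
· · · · · · · ·
· ♙ · · · · · ·
♘ · · · · · · ·
♙ · ♙ ♙ ♙ ♙ ♙ ♙
♖ · ♗ ♕ ♔ ♗ ♘ ♖


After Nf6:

♜ ♞ ♝ ♛ ♚ ♝ · ♜
· ♟ ♟ ♟ ♟ ♟ ♟ ♟
♟ · · · · ♞ · ·
· · · · · · · ·
· ♙ · · · · · ·
♘ · · · · · · ·
♙ · ♙ ♙ ♙ ♙ ♙ ♙
♖ · ♗ ♕ ♔ ♗ ♘ ♖


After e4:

♜ ♞ ♝ ♛ ♚ ♝ · ♜
· ♟ ♟ ♟ ♟ ♟ ♟ ♟
♟ · · · · ♞ · ·
· · · · · · · ·
· ♙ · · ♙ · · ·
♘ · · · · · · ·
♙ · ♙ ♙ · ♙ ♙ ♙
♖ · ♗ ♕ ♔ ♗ ♘ ♖


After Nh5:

♜ ♞ ♝ ♛ ♚ ♝ · ♜
· ♟ ♟ ♟ ♟ ♟ ♟ ♟
♟ · · · · · · ·
· · · · · · · ♞
· ♙ · · ♙ · · ·
♘ · · · · · · ·
♙ · ♙ ♙ · ♙ ♙ ♙
♖ · ♗ ♕ ♔ ♗ ♘ ♖


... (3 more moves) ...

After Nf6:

♜ ♞ ♝ ♛ ♚ ♝ · ♜
· ♟ ♟ ♟ ♟ ♟ · ♟
♟ · · · · ♞ ♟ ·
· · · · · · · ·
· ♙ · · ♙ · · ·
♘ · · ♙ · · · ·
♙ · ♙ · ♘ ♙ ♙ ♙
♖ · ♗ ♕ ♔ ♗ · ♖


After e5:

♜ ♞ ♝ ♛ ♚ ♝ · ♜
· ♟ ♟ ♟ ♟ ♟ · ♟
♟ · · · · ♞ ♟ ·
· · · · ♙ · · ·
· ♙ · · · · · ·
♘ · · ♙ · · · ·
♙ · ♙ · ♘ ♙ ♙ ♙
♖ · ♗ ♕ ♔ ♗ · ♖



  a b c d e f g h
  ─────────────────
8│♜ ♞ ♝ ♛ ♚ ♝ · ♜│8
7│· ♟ ♟ ♟ ♟ ♟ · ♟│7
6│♟ · · · · ♞ ♟ ·│6
5│· · · · ♙ · · ·│5
4│· ♙ · · · · · ·│4
3│♘ · · ♙ · · · ·│3
2│♙ · ♙ · ♘ ♙ ♙ ♙│2
1│♖ · ♗ ♕ ♔ ♗ · ♖│1
  ─────────────────
  a b c d e f g h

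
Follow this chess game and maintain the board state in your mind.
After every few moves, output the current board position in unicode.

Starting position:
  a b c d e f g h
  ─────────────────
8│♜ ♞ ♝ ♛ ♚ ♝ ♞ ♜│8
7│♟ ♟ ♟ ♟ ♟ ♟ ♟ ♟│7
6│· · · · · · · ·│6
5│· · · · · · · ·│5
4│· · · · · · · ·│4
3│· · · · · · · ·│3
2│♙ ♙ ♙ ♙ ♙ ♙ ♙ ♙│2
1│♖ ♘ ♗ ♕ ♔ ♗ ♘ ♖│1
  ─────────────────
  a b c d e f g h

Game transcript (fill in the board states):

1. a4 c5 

  a b c d e f g h
  ─────────────────
8│♜ ♞ ♝ ♛ ♚ ♝ ♞ ♜│8
7│♟ ♟ · ♟ ♟ ♟ ♟ ♟│7
6│· · · · · · · ·│6
5│· · ♟ · · · · ·│5
4│♙ · · · · · · ·│4
3│· · · · · · · ·│3
2│· ♙ ♙ ♙ ♙ ♙ ♙ ♙│2
1│♖ ♘ ♗ ♕ ♔ ♗ ♘ ♖│1
  ─────────────────
  a b c d e f g h

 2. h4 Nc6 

  a b c d e f g h
  ─────────────────
8│♜ · ♝ ♛ ♚ ♝ ♞ ♜│8
7│♟ ♟ · ♟ ♟ ♟ ♟ ♟│7
6│· · ♞ · · · · ·│6
5│· · ♟ · · · · ·│5
4│♙ · · · · · · ♙│4
3│· · · · · · · ·│3
2│· ♙ ♙ ♙ ♙ ♙ ♙ ·│2
1│♖ ♘ ♗ ♕ ♔ ♗ ♘ ♖│1
  ─────────────────
  a b c d e f g h

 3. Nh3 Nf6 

  a b c d e f g h
  ─────────────────
8│♜ · ♝ ♛ ♚ ♝ · ♜│8
7│♟ ♟ · ♟ ♟ ♟ ♟ ♟│7
6│· · ♞ · · ♞ · ·│6
5│· · ♟ · · · · ·│5
4│♙ · · · · · · ♙│4
3│· · · · · · · ♘│3
2│· ♙ ♙ ♙ ♙ ♙ ♙ ·│2
1│♖ ♘ ♗ ♕ ♔ ♗ · ♖│1
  ─────────────────
  a b c d e f g h

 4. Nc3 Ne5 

  a b c d e f g h
  ─────────────────
8│♜ · ♝ ♛ ♚ ♝ · ♜│8
7│♟ ♟ · ♟ ♟ ♟ ♟ ♟│7
6│· · · · · ♞ · ·│6
5│· · ♟ · ♞ · · ·│5
4│♙ · · · · · · ♙│4
3│· · ♘ · · · · ♘│3
2│· ♙ ♙ ♙ ♙ ♙ ♙ ·│2
1│♖ · ♗ ♕ ♔ ♗ · ♖│1
  ─────────────────
  a b c d e f g h

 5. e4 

  a b c d e f g h
  ─────────────────
8│♜ · ♝ ♛ ♚ ♝ · ♜│8
7│♟ ♟ · ♟ ♟ ♟ ♟ ♟│7
6│· · · · · ♞ · ·│6
5│· · ♟ · ♞ · · ·│5
4│♙ · · · ♙ · · ♙│4
3│· · ♘ · · · · ♘│3
2│· ♙ ♙ ♙ · ♙ ♙ ·│2
1│♖ · ♗ ♕ ♔ ♗ · ♖│1
  ─────────────────
  a b c d e f g h


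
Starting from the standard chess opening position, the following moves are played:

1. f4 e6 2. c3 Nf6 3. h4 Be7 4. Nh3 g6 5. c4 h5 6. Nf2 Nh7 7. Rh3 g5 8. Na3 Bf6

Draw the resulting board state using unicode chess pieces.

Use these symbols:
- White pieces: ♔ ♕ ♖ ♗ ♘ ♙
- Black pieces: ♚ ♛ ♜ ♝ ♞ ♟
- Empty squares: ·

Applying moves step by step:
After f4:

♜ ♞ ♝ ♛ ♚ ♝ ♞ ♜
♟ ♟ ♟ ♟ ♟ ♟ ♟ ♟
· · · · · · · ·
· · · · · · · ·
· · · · · ♙ · ·
· · · · · · · ·
♙ ♙ ♙ ♙ ♙ · ♙ ♙
♖ ♘ ♗ ♕ ♔ ♗ ♘ ♖


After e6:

♜ ♞ ♝ ♛ ♚ ♝ ♞ ♜
♟ ♟ ♟ ♟ · ♟ ♟ ♟
· · · · ♟ · · ·
· · · · · · · ·
· · · · · ♙ · ·
· · · · · · · ·
♙ ♙ ♙ ♙ ♙ · ♙ ♙
♖ ♘ ♗ ♕ ♔ ♗ ♘ ♖


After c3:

♜ ♞ ♝ ♛ ♚ ♝ ♞ ♜
♟ ♟ ♟ ♟ · ♟ ♟ ♟
· · · · ♟ · · ·
· · · · · · · ·
· · · · · ♙ · ·
· · ♙ · · · · ·
♙ ♙ · ♙ ♙ · ♙ ♙
♖ ♘ ♗ ♕ ♔ ♗ ♘ ♖


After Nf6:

♜ ♞ ♝ ♛ ♚ ♝ · ♜
♟ ♟ ♟ ♟ · ♟ ♟ ♟
· · · · ♟ ♞ · ·
· · · · · · · ·
· · · · · ♙ · ·
· · ♙ · · · · ·
♙ ♙ · ♙ ♙ · ♙ ♙
♖ ♘ ♗ ♕ ♔ ♗ ♘ ♖


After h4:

♜ ♞ ♝ ♛ ♚ ♝ · ♜
♟ ♟ ♟ ♟ · ♟ ♟ ♟
· · · · ♟ ♞ · ·
· · · · · · · ·
· · · · · ♙ · ♙
· · ♙ · · · · ·
♙ ♙ · ♙ ♙ · ♙ ·
♖ ♘ ♗ ♕ ♔ ♗ ♘ ♖


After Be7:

♜ ♞ ♝ ♛ ♚ · · ♜
♟ ♟ ♟ ♟ ♝ ♟ ♟ ♟
· · · · ♟ ♞ · ·
· · · · · · · ·
· · · · · ♙ · ♙
· · ♙ · · · · ·
♙ ♙ · ♙ ♙ · ♙ ·
♖ ♘ ♗ ♕ ♔ ♗ ♘ ♖


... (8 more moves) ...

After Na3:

♜ ♞ ♝ ♛ ♚ · · ♜
♟ ♟ ♟ ♟ ♝ ♟ · ♞
· · · · ♟ · · ·
· · · · · · ♟ ♟
· · ♙ · · ♙ · ♙
♘ · · · · · · ♖
♙ ♙ · ♙ ♙ ♘ ♙ ·
♖ · ♗ ♕ ♔ ♗ · ·


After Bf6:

♜ ♞ ♝ ♛ ♚ · · ♜
♟ ♟ ♟ ♟ · ♟ · ♞
· · · · ♟ ♝ · ·
· · · · · · ♟ ♟
· · ♙ · · ♙ · ♙
♘ · · · · · · ♖
♙ ♙ · ♙ ♙ ♘ ♙ ·
♖ · ♗ ♕ ♔ ♗ · ·



  a b c d e f g h
  ─────────────────
8│♜ ♞ ♝ ♛ ♚ · · ♜│8
7│♟ ♟ ♟ ♟ · ♟ · ♞│7
6│· · · · ♟ ♝ · ·│6
5│· · · · · · ♟ ♟│5
4│· · ♙ · · ♙ · ♙│4
3│♘ · · · · · · ♖│3
2│♙ ♙ · ♙ ♙ ♘ ♙ ·│2
1│♖ · ♗ ♕ ♔ ♗ · ·│1
  ─────────────────
  a b c d e f g h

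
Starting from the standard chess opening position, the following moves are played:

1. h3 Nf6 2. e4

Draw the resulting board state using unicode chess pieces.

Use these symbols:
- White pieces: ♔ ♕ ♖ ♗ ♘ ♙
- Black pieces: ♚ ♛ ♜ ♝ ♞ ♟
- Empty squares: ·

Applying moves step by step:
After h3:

♜ ♞ ♝ ♛ ♚ ♝ ♞ ♜
♟ ♟ ♟ ♟ ♟ ♟ ♟ ♟
· · · · · · · ·
· · · · · · · ·
· · · · · · · ·
· · · · · · · ♙
♙ ♙ ♙ ♙ ♙ ♙ ♙ ·
♖ ♘ ♗ ♕ ♔ ♗ ♘ ♖


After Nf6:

♜ ♞ ♝ ♛ ♚ ♝ · ♜
♟ ♟ ♟ ♟ ♟ ♟ ♟ ♟
· · · · · ♞ · ·
· · · · · · · ·
· · · · · · · ·
· · · · · · · ♙
♙ ♙ ♙ ♙ ♙ ♙ ♙ ·
♖ ♘ ♗ ♕ ♔ ♗ ♘ ♖


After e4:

♜ ♞ ♝ ♛ ♚ ♝ · ♜
♟ ♟ ♟ ♟ ♟ ♟ ♟ ♟
· · · · · ♞ · ·
· · · · · · · ·
· · · · ♙ · · ·
· · · · · · · ♙
♙ ♙ ♙ ♙ · ♙ ♙ ·
♖ ♘ ♗ ♕ ♔ ♗ ♘ ♖



  a b c d e f g h
  ─────────────────
8│♜ ♞ ♝ ♛ ♚ ♝ · ♜│8
7│♟ ♟ ♟ ♟ ♟ ♟ ♟ ♟│7
6│· · · · · ♞ · ·│6
5│· · · · · · · ·│5
4│· · · · ♙ · · ·│4
3│· · · · · · · ♙│3
2│♙ ♙ ♙ ♙ · ♙ ♙ ·│2
1│♖ ♘ ♗ ♕ ♔ ♗ ♘ ♖│1
  ─────────────────
  a b c d e f g h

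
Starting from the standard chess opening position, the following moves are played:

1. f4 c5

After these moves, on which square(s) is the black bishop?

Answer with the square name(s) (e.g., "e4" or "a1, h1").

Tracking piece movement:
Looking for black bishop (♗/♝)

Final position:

  a b c d e f g h
  ─────────────────
8│♜ ♞ ♝ ♛ ♚ ♝ ♞ ♜│8
7│♟ ♟ · ♟ ♟ ♟ ♟ ♟│7
6│· · · · · · · ·│6
5│· · ♟ · · · · ·│5
4│· · · · · ♙ · ·│4
3│· · · · · · · ·│3
2│♙ ♙ ♙ ♙ ♙ · ♙ ♙│2
1│♖ ♘ ♗ ♕ ♔ ♗ ♘ ♖│1
  ─────────────────
  a b c d e f g h


c8, f8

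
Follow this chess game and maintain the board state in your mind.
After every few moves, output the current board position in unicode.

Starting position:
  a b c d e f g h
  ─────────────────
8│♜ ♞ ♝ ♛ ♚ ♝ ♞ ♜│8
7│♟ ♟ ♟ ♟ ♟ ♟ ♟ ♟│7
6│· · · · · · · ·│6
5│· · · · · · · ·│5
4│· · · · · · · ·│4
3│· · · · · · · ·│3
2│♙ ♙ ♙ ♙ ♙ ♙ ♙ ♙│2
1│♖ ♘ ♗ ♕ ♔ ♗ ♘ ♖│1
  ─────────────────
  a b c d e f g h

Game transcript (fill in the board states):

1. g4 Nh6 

  a b c d e f g h
  ─────────────────
8│♜ ♞ ♝ ♛ ♚ ♝ · ♜│8
7│♟ ♟ ♟ ♟ ♟ ♟ ♟ ♟│7
6│· · · · · · · ♞│6
5│· · · · · · · ·│5
4│· · · · · · ♙ ·│4
3│· · · · · · · ·│3
2│♙ ♙ ♙ ♙ ♙ ♙ · ♙│2
1│♖ ♘ ♗ ♕ ♔ ♗ ♘ ♖│1
  ─────────────────
  a b c d e f g h

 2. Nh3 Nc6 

  a b c d e f g h
  ─────────────────
8│♜ · ♝ ♛ ♚ ♝ · ♜│8
7│♟ ♟ ♟ ♟ ♟ ♟ ♟ ♟│7
6│· · ♞ · · · · ♞│6
5│· · · · · · · ·│5
4│· · · · · · ♙ ·│4
3│· · · · · · · ♘│3
2│♙ ♙ ♙ ♙ ♙ ♙ · ♙│2
1│♖ ♘ ♗ ♕ ♔ ♗ · ♖│1
  ─────────────────
  a b c d e f g h

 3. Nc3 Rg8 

  a b c d e f g h
  ─────────────────
8│♜ · ♝ ♛ ♚ ♝ ♜ ·│8
7│♟ ♟ ♟ ♟ ♟ ♟ ♟ ♟│7
6│· · ♞ · · · · ♞│6
5│· · · · · · · ·│5
4│· · · · · · ♙ ·│4
3│· · ♘ · · · · ♘│3
2│♙ ♙ ♙ ♙ ♙ ♙ · ♙│2
1│♖ · ♗ ♕ ♔ ♗ · ♖│1
  ─────────────────
  a b c d e f g h



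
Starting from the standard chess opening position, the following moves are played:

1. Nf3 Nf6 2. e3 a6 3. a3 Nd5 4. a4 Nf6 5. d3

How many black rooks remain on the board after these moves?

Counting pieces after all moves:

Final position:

  a b c d e f g h
  ─────────────────
8│♜ ♞ ♝ ♛ ♚ ♝ · ♜│8
7│· ♟ ♟ ♟ ♟ ♟ ♟ ♟│7
6│♟ · · · · ♞ · ·│6
5│· · · · · · · ·│5
4│♙ · · · · · · ·│4
3│· · · ♙ ♙ ♘ · ·│3
2│· ♙ ♙ · · ♙ ♙ ♙│2
1│♖ ♘ ♗ ♕ ♔ ♗ · ♖│1
  ─────────────────
  a b c d e f g h


2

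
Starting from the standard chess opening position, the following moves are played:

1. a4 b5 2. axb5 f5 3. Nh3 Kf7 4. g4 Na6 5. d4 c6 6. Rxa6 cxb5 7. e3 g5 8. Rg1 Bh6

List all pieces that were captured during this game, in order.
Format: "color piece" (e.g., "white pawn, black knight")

Tracking captures:
  axb5: captured black pawn
  Rxa6: captured black knight
  cxb5: captured white pawn

black pawn, black knight, white pawn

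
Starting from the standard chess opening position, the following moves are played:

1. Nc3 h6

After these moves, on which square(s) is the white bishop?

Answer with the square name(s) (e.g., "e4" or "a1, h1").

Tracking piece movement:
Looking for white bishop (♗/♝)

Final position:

  a b c d e f g h
  ─────────────────
8│♜ ♞ ♝ ♛ ♚ ♝ ♞ ♜│8
7│♟ ♟ ♟ ♟ ♟ ♟ ♟ ·│7
6│· · · · · · · ♟│6
5│· · · · · · · ·│5
4│· · · · · · · ·│4
3│· · ♘ · · · · ·│3
2│♙ ♙ ♙ ♙ ♙ ♙ ♙ ♙│2
1│♖ · ♗ ♕ ♔ ♗ ♘ ♖│1
  ─────────────────
  a b c d e f g h


c1, f1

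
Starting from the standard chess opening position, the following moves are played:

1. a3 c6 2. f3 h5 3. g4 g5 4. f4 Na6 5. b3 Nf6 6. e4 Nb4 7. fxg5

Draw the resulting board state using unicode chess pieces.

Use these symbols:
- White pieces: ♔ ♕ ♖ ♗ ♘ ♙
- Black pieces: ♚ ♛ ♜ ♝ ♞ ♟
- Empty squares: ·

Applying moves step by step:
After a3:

♜ ♞ ♝ ♛ ♚ ♝ ♞ ♜
♟ ♟ ♟ ♟ ♟ ♟ ♟ ♟
· · · · · · · ·
· · · · · · · ·
· · · · · · · ·
♙ · · · · · · ·
· ♙ ♙ ♙ ♙ ♙ ♙ ♙
♖ ♘ ♗ ♕ ♔ ♗ ♘ ♖


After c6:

♜ ♞ ♝ ♛ ♚ ♝ ♞ ♜
♟ ♟ · ♟ ♟ ♟ ♟ ♟
· · ♟ · · · · ·
· · · · · · · ·
· · · · · · · ·
♙ · · · · · · ·
· ♙ ♙ ♙ ♙ ♙ ♙ ♙
♖ ♘ ♗ ♕ ♔ ♗ ♘ ♖


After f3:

♜ ♞ ♝ ♛ ♚ ♝ ♞ ♜
♟ ♟ · ♟ ♟ ♟ ♟ ♟
· · ♟ · · · · ·
· · · · · · · ·
· · · · · · · ·
♙ · · · · ♙ · ·
· ♙ ♙ ♙ ♙ · ♙ ♙
♖ ♘ ♗ ♕ ♔ ♗ ♘ ♖


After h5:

♜ ♞ ♝ ♛ ♚ ♝ ♞ ♜
♟ ♟ · ♟ ♟ ♟ ♟ ·
· · ♟ · · · · ·
· · · · · · · ♟
· · · · · · · ·
♙ · · · · ♙ · ·
· ♙ ♙ ♙ ♙ · ♙ ♙
♖ ♘ ♗ ♕ ♔ ♗ ♘ ♖


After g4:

♜ ♞ ♝ ♛ ♚ ♝ ♞ ♜
♟ ♟ · ♟ ♟ ♟ ♟ ·
· · ♟ · · · · ·
· · · · · · · ♟
· · · · · · ♙ ·
♙ · · · · ♙ · ·
· ♙ ♙ ♙ ♙ · · ♙
♖ ♘ ♗ ♕ ♔ ♗ ♘ ♖


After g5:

♜ ♞ ♝ ♛ ♚ ♝ ♞ ♜
♟ ♟ · ♟ ♟ ♟ · ·
· · ♟ · · · · ·
· · · · · · ♟ ♟
· · · · · · ♙ ·
♙ · · · · ♙ · ·
· ♙ ♙ ♙ ♙ · · ♙
♖ ♘ ♗ ♕ ♔ ♗ ♘ ♖


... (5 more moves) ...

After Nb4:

♜ · ♝ ♛ ♚ ♝ · ♜
♟ ♟ · ♟ ♟ ♟ · ·
· · ♟ · · ♞ · ·
· · · · · · ♟ ♟
· ♞ · · ♙ ♙ ♙ ·
♙ ♙ · · · · · ·
· · ♙ ♙ · · · ♙
♖ ♘ ♗ ♕ ♔ ♗ ♘ ♖


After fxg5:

♜ · ♝ ♛ ♚ ♝ · ♜
♟ ♟ · ♟ ♟ ♟ · ·
· · ♟ · · ♞ · ·
· · · · · · ♙ ♟
· ♞ · · ♙ · ♙ ·
♙ ♙ · · · · · ·
· · ♙ ♙ · · · ♙
♖ ♘ ♗ ♕ ♔ ♗ ♘ ♖



  a b c d e f g h
  ─────────────────
8│♜ · ♝ ♛ ♚ ♝ · ♜│8
7│♟ ♟ · ♟ ♟ ♟ · ·│7
6│· · ♟ · · ♞ · ·│6
5│· · · · · · ♙ ♟│5
4│· ♞ · · ♙ · ♙ ·│4
3│♙ ♙ · · · · · ·│3
2│· · ♙ ♙ · · · ♙│2
1│♖ ♘ ♗ ♕ ♔ ♗ ♘ ♖│1
  ─────────────────
  a b c d e f g h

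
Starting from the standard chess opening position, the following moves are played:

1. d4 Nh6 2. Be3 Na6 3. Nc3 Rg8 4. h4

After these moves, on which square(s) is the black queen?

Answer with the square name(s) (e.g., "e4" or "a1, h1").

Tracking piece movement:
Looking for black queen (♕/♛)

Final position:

  a b c d e f g h
  ─────────────────
8│♜ · ♝ ♛ ♚ ♝ ♜ ·│8
7│♟ ♟ ♟ ♟ ♟ ♟ ♟ ♟│7
6│♞ · · · · · · ♞│6
5│· · · · · · · ·│5
4│· · · ♙ · · · ♙│4
3│· · ♘ · ♗ · · ·│3
2│♙ ♙ ♙ · ♙ ♙ ♙ ·│2
1│♖ · · ♕ ♔ ♗ ♘ ♖│1
  ─────────────────
  a b c d e f g h


d8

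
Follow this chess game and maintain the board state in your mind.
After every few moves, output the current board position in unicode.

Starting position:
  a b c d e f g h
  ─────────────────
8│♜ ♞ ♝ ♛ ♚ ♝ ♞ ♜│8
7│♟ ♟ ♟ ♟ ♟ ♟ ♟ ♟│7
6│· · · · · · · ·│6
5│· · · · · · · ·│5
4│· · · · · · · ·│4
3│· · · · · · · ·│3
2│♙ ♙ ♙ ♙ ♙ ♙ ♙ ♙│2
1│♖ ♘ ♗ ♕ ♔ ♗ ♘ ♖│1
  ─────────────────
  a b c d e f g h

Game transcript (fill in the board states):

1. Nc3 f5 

  a b c d e f g h
  ─────────────────
8│♜ ♞ ♝ ♛ ♚ ♝ ♞ ♜│8
7│♟ ♟ ♟ ♟ ♟ · ♟ ♟│7
6│· · · · · · · ·│6
5│· · · · · ♟ · ·│5
4│· · · · · · · ·│4
3│· · ♘ · · · · ·│3
2│♙ ♙ ♙ ♙ ♙ ♙ ♙ ♙│2
1│♖ · ♗ ♕ ♔ ♗ ♘ ♖│1
  ─────────────────
  a b c d e f g h

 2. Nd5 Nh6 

  a b c d e f g h
  ─────────────────
8│♜ ♞ ♝ ♛ ♚ ♝ · ♜│8
7│♟ ♟ ♟ ♟ ♟ · ♟ ♟│7
6│· · · · · · · ♞│6
5│· · · ♘ · ♟ · ·│5
4│· · · · · · · ·│4
3│· · · · · · · ·│3
2│♙ ♙ ♙ ♙ ♙ ♙ ♙ ♙│2
1│♖ · ♗ ♕ ♔ ♗ ♘ ♖│1
  ─────────────────
  a b c d e f g h

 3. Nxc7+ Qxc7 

  a b c d e f g h
  ─────────────────
8│♜ ♞ ♝ · ♚ ♝ · ♜│8
7│♟ ♟ ♛ ♟ ♟ · ♟ ♟│7
6│· · · · · · · ♞│6
5│· · · · · ♟ · ·│5
4│· · · · · · · ·│4
3│· · · · · · · ·│3
2│♙ ♙ ♙ ♙ ♙ ♙ ♙ ♙│2
1│♖ · ♗ ♕ ♔ ♗ ♘ ♖│1
  ─────────────────
  a b c d e f g h

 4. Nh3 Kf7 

  a b c d e f g h
  ─────────────────
8│♜ ♞ ♝ · · ♝ · ♜│8
7│♟ ♟ ♛ ♟ ♟ ♚ ♟ ♟│7
6│· · · · · · · ♞│6
5│· · · · · ♟ · ·│5
4│· · · · · · · ·│4
3│· · · · · · · ♘│3
2│♙ ♙ ♙ ♙ ♙ ♙ ♙ ♙│2
1│♖ · ♗ ♕ ♔ ♗ · ♖│1
  ─────────────────
  a b c d e f g h

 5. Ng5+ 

  a b c d e f g h
  ─────────────────
8│♜ ♞ ♝ · · ♝ · ♜│8
7│♟ ♟ ♛ ♟ ♟ ♚ ♟ ♟│7
6│· · · · · · · ♞│6
5│· · · · · ♟ ♘ ·│5
4│· · · · · · · ·│4
3│· · · · · · · ·│3
2│♙ ♙ ♙ ♙ ♙ ♙ ♙ ♙│2
1│♖ · ♗ ♕ ♔ ♗ · ♖│1
  ─────────────────
  a b c d e f g h


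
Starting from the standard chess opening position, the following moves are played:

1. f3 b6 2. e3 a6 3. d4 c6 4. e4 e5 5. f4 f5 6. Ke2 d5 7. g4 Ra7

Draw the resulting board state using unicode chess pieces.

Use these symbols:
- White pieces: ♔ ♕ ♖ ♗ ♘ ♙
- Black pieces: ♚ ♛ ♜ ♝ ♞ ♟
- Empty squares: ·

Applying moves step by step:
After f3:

♜ ♞ ♝ ♛ ♚ ♝ ♞ ♜
♟ ♟ ♟ ♟ ♟ ♟ ♟ ♟
· · · · · · · ·
· · · · · · · ·
· · · · · · · ·
· · · · · ♙ · ·
♙ ♙ ♙ ♙ ♙ · ♙ ♙
♖ ♘ ♗ ♕ ♔ ♗ ♘ ♖


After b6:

♜ ♞ ♝ ♛ ♚ ♝ ♞ ♜
♟ · ♟ ♟ ♟ ♟ ♟ ♟
· ♟ · · · · · ·
· · · · · · · ·
· · · · · · · ·
· · · · · ♙ · ·
♙ ♙ ♙ ♙ ♙ · ♙ ♙
♖ ♘ ♗ ♕ ♔ ♗ ♘ ♖


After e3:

♜ ♞ ♝ ♛ ♚ ♝ ♞ ♜
♟ · ♟ ♟ ♟ ♟ ♟ ♟
· ♟ · · · · · ·
· · · · · · · ·
· · · · · · · ·
· · · · ♙ ♙ · ·
♙ ♙ ♙ ♙ · · ♙ ♙
♖ ♘ ♗ ♕ ♔ ♗ ♘ ♖


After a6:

♜ ♞ ♝ ♛ ♚ ♝ ♞ ♜
· · ♟ ♟ ♟ ♟ ♟ ♟
♟ ♟ · · · · · ·
· · · · · · · ·
· · · · · · · ·
· · · · ♙ ♙ · ·
♙ ♙ ♙ ♙ · · ♙ ♙
♖ ♘ ♗ ♕ ♔ ♗ ♘ ♖


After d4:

♜ ♞ ♝ ♛ ♚ ♝ ♞ ♜
· · ♟ ♟ ♟ ♟ ♟ ♟
♟ ♟ · · · · · ·
· · · · · · · ·
· · · ♙ · · · ·
· · · · ♙ ♙ · ·
♙ ♙ ♙ · · · ♙ ♙
♖ ♘ ♗ ♕ ♔ ♗ ♘ ♖


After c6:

♜ ♞ ♝ ♛ ♚ ♝ ♞ ♜
· · · ♟ ♟ ♟ ♟ ♟
♟ ♟ ♟ · · · · ·
· · · · · · · ·
· · · ♙ · · · ·
· · · · ♙ ♙ · ·
♙ ♙ ♙ · · · ♙ ♙
♖ ♘ ♗ ♕ ♔ ♗ ♘ ♖


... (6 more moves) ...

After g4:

♜ ♞ ♝ ♛ ♚ ♝ ♞ ♜
· · · · · · ♟ ♟
♟ ♟ ♟ · · · · ·
· · · ♟ ♟ ♟ · ·
· · · ♙ ♙ ♙ ♙ ·
· · · · · · · ·
♙ ♙ ♙ · ♔ · · ♙
♖ ♘ ♗ ♕ · ♗ ♘ ♖


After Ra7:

· ♞ ♝ ♛ ♚ ♝ ♞ ♜
♜ · · · · · ♟ ♟
♟ ♟ ♟ · · · · ·
· · · ♟ ♟ ♟ · ·
· · · ♙ ♙ ♙ ♙ ·
· · · · · · · ·
♙ ♙ ♙ · ♔ · · ♙
♖ ♘ ♗ ♕ · ♗ ♘ ♖



  a b c d e f g h
  ─────────────────
8│· ♞ ♝ ♛ ♚ ♝ ♞ ♜│8
7│♜ · · · · · ♟ ♟│7
6│♟ ♟ ♟ · · · · ·│6
5│· · · ♟ ♟ ♟ · ·│5
4│· · · ♙ ♙ ♙ ♙ ·│4
3│· · · · · · · ·│3
2│♙ ♙ ♙ · ♔ · · ♙│2
1│♖ ♘ ♗ ♕ · ♗ ♘ ♖│1
  ─────────────────
  a b c d e f g h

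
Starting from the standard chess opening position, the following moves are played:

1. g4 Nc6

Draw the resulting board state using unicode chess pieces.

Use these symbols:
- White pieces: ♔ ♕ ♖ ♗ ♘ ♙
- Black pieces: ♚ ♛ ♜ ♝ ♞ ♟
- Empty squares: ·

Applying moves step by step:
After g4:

♜ ♞ ♝ ♛ ♚ ♝ ♞ ♜
♟ ♟ ♟ ♟ ♟ ♟ ♟ ♟
· · · · · · · ·
· · · · · · · ·
· · · · · · ♙ ·
· · · · · · · ·
♙ ♙ ♙ ♙ ♙ ♙ · ♙
♖ ♘ ♗ ♕ ♔ ♗ ♘ ♖


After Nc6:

♜ · ♝ ♛ ♚ ♝ ♞ ♜
♟ ♟ ♟ ♟ ♟ ♟ ♟ ♟
· · ♞ · · · · ·
· · · · · · · ·
· · · · · · ♙ ·
· · · · · · · ·
♙ ♙ ♙ ♙ ♙ ♙ · ♙
♖ ♘ ♗ ♕ ♔ ♗ ♘ ♖



  a b c d e f g h
  ─────────────────
8│♜ · ♝ ♛ ♚ ♝ ♞ ♜│8
7│♟ ♟ ♟ ♟ ♟ ♟ ♟ ♟│7
6│· · ♞ · · · · ·│6
5│· · · · · · · ·│5
4│· · · · · · ♙ ·│4
3│· · · · · · · ·│3
2│♙ ♙ ♙ ♙ ♙ ♙ · ♙│2
1│♖ ♘ ♗ ♕ ♔ ♗ ♘ ♖│1
  ─────────────────
  a b c d e f g h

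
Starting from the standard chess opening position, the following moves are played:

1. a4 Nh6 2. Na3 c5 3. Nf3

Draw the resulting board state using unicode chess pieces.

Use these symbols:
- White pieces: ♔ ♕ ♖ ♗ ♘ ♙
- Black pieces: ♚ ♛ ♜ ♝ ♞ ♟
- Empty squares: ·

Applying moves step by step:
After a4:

♜ ♞ ♝ ♛ ♚ ♝ ♞ ♜
♟ ♟ ♟ ♟ ♟ ♟ ♟ ♟
· · · · · · · ·
· · · · · · · ·
♙ · · · · · · ·
· · · · · · · ·
· ♙ ♙ ♙ ♙ ♙ ♙ ♙
♖ ♘ ♗ ♕ ♔ ♗ ♘ ♖


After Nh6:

♜ ♞ ♝ ♛ ♚ ♝ · ♜
♟ ♟ ♟ ♟ ♟ ♟ ♟ ♟
· · · · · · · ♞
· · · · · · · ·
♙ · · · · · · ·
· · · · · · · ·
· ♙ ♙ ♙ ♙ ♙ ♙ ♙
♖ ♘ ♗ ♕ ♔ ♗ ♘ ♖


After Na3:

♜ ♞ ♝ ♛ ♚ ♝ · ♜
♟ ♟ ♟ ♟ ♟ ♟ ♟ ♟
· · · · · · · ♞
· · · · · · · ·
♙ · · · · · · ·
♘ · · · · · · ·
· ♙ ♙ ♙ ♙ ♙ ♙ ♙
♖ · ♗ ♕ ♔ ♗ ♘ ♖


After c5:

♜ ♞ ♝ ♛ ♚ ♝ · ♜
♟ ♟ · ♟ ♟ ♟ ♟ ♟
· · · · · · · ♞
· · ♟ · · · · ·
♙ · · · · · · ·
♘ · · · · · · ·
· ♙ ♙ ♙ ♙ ♙ ♙ ♙
♖ · ♗ ♕ ♔ ♗ ♘ ♖


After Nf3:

♜ ♞ ♝ ♛ ♚ ♝ · ♜
♟ ♟ · ♟ ♟ ♟ ♟ ♟
· · · · · · · ♞
· · ♟ · · · · ·
♙ · · · · · · ·
♘ · · · · ♘ · ·
· ♙ ♙ ♙ ♙ ♙ ♙ ♙
♖ · ♗ ♕ ♔ ♗ · ♖



  a b c d e f g h
  ─────────────────
8│♜ ♞ ♝ ♛ ♚ ♝ · ♜│8
7│♟ ♟ · ♟ ♟ ♟ ♟ ♟│7
6│· · · · · · · ♞│6
5│· · ♟ · · · · ·│5
4│♙ · · · · · · ·│4
3│♘ · · · · ♘ · ·│3
2│· ♙ ♙ ♙ ♙ ♙ ♙ ♙│2
1│♖ · ♗ ♕ ♔ ♗ · ♖│1
  ─────────────────
  a b c d e f g h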